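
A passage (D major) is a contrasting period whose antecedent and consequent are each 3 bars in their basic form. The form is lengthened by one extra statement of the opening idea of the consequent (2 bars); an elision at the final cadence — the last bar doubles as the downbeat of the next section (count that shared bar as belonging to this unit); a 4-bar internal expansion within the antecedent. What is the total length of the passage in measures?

Basic contrasting period: 3 + 3 = 6 bars.
6 (basic form) + 2 (extra statement) + 4 (internal expansion) = 12.
The elision shares a bar with the next section but does not change this unit's count.

12 measures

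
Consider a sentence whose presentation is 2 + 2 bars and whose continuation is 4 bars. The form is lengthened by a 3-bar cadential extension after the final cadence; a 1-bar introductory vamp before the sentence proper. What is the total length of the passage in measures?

Basic sentence: 2 + 2 + 4 = 8 bars.
8 (basic form) + 3 (cadential extension) + 1 (introduction) = 12.

12 measures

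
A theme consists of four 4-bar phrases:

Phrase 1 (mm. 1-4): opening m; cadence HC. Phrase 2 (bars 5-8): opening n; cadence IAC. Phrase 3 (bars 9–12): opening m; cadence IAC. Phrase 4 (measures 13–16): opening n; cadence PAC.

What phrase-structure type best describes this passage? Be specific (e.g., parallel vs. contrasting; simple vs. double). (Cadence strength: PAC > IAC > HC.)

Four phrases in two halves: the first half (mm. 1–8) ends with an imperfect authentic cadence, the second (mm. 9–16) with a perfect authentic cadence — a large antecedent–consequent pair, i.e. a double period.
Phrase 3 begins with the same material as phrase 1, making it parallel.

parallel double period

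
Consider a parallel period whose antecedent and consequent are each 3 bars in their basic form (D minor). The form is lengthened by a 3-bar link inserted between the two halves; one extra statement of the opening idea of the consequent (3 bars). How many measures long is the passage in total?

Basic parallel period: 3 + 3 = 6 bars.
6 (basic form) + 3 (link) + 3 (extra statement) = 12.

12 measures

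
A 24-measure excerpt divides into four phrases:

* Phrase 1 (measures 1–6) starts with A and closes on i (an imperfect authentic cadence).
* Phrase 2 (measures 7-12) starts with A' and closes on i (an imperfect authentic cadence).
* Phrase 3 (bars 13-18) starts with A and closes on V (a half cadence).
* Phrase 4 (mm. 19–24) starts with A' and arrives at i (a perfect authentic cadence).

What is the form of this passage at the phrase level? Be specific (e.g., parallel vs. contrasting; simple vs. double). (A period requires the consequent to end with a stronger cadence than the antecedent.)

parallel double period

Four phrases in two halves: the first half (measures 1–12) ends with an imperfect authentic cadence, the second (mm. 13–24) with a perfect authentic cadence — a large antecedent–consequent pair, i.e. a double period.
Phrase 3 begins with the same material as phrase 1, making it parallel.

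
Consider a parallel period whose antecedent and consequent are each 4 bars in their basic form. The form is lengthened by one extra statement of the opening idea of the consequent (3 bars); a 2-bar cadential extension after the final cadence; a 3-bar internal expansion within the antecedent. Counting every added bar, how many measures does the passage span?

16 measures

Basic parallel period: 4 + 4 = 8 bars.
8 (basic form) + 3 (extra statement) + 2 (cadential extension) + 3 (internal expansion) = 16.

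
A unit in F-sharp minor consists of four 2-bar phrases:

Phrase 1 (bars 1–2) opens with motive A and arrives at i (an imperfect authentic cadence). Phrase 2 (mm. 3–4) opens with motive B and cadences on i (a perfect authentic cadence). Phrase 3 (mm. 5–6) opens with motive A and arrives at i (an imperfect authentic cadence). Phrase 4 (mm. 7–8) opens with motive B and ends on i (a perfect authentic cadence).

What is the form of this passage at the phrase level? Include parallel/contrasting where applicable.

The cadence pattern IAC–PAC–IAC–PAC is weak–strong twice, and phrases 3–4 restate phrases 1–2: a period heard twice, not a double period (which would end weakly at phrase 2).

repeated period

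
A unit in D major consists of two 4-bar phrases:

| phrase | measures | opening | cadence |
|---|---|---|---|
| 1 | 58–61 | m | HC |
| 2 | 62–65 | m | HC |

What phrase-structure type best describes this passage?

repeated phrase

Both phrases have the same opening (m) and the same cadence (half cadence): the second is a restatement, not a consequent, so this is a repeated phrase rather than a period.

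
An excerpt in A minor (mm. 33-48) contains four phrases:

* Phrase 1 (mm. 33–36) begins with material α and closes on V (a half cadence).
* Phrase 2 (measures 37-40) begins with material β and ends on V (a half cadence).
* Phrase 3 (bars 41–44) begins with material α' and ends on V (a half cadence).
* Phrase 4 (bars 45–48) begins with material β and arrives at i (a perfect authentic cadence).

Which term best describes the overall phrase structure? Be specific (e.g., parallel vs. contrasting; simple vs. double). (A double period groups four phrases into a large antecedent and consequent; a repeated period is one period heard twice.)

Four phrases in two halves: the first half (bars 33–40) ends with a half cadence, the second (measures 41-48) with a perfect authentic cadence — a large antecedent–consequent pair, i.e. a double period.
Phrase 3 begins with the same material as phrase 1, making it parallel.

parallel double period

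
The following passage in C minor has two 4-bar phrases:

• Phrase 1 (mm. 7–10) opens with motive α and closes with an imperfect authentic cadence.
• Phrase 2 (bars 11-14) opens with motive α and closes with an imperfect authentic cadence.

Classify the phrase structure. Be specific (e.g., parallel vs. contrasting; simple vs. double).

Both phrases have the same opening (α) and the same cadence (imperfect authentic cadence): the second is a restatement, not a consequent, so this is a repeated phrase rather than a period.

repeated phrase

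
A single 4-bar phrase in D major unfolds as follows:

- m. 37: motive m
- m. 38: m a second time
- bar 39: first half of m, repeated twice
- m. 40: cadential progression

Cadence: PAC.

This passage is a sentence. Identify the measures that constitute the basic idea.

measures 37–37

The presentation of a sentence is the basic idea (bar 37) plus its repetition (bar 38); the basic idea is therefore m. 37.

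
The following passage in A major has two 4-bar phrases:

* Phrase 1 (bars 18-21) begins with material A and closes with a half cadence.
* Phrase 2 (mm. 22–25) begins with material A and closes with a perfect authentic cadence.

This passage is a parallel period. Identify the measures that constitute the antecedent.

measures 18–21

The antecedent is the phrase ending with the weaker cadence (half cadence, phrase 1) and the consequent the one ending more conclusively (perfect authentic cadence, phrase 2); the antecedent is mm. 18–21.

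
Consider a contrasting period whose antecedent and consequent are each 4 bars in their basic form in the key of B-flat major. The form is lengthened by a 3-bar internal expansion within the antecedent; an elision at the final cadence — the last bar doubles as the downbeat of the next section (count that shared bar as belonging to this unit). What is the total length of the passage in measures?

Basic contrasting period: 4 + 4 = 8 bars.
8 (basic form) + 3 (internal expansion) = 11.
The elision shares a bar with the next section but does not change this unit's count.

11 measures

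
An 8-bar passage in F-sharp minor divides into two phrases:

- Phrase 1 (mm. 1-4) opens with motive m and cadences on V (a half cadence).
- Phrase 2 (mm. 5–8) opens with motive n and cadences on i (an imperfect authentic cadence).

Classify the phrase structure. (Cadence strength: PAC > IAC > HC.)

Phrase 1 ends with a half cadence (weaker) and phrase 2 with an imperfect authentic cadence (stronger): antecedent + consequent = a period.
The two phrases open with different material (m / n), so the period is contrasting.

contrasting period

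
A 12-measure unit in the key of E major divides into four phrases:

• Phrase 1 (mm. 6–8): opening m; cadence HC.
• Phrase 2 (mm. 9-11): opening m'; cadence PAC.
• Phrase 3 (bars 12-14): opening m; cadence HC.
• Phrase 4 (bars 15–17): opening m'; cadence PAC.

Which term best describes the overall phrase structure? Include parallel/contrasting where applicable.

repeated period

The cadence pattern HC–PAC–HC–PAC is weak–strong twice, and phrases 3–4 restate phrases 1–2: a period heard twice, not a double period (which would end weakly at phrase 2).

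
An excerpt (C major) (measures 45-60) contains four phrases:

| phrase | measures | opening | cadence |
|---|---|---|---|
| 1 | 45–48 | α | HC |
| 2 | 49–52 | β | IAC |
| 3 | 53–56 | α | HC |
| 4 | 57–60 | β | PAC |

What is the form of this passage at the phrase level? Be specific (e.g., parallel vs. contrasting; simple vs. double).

Four phrases in two halves: the first half (measures 45-52) ends with an imperfect authentic cadence, the second (bars 53-60) with a perfect authentic cadence — a large antecedent–consequent pair, i.e. a double period.
Phrase 3 begins with the same material as phrase 1, making it parallel.

parallel double period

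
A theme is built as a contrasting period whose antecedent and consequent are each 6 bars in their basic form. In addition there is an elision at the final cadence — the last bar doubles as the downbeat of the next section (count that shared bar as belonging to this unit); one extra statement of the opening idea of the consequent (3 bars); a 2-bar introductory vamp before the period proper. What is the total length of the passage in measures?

17 measures

Basic contrasting period: 6 + 6 = 12 bars.
12 (basic form) + 3 (extra statement) + 2 (introduction) = 17.
The elision shares a bar with the next section but does not change this unit's count.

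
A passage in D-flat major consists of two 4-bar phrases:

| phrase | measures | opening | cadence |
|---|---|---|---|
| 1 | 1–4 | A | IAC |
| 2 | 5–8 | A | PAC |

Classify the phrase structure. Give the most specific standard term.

Phrase 1 ends with an imperfect authentic cadence (weaker) and phrase 2 with a perfect authentic cadence (stronger): antecedent + consequent = a period.
The two phrases open with the same material (A / A), so the period is parallel.

parallel period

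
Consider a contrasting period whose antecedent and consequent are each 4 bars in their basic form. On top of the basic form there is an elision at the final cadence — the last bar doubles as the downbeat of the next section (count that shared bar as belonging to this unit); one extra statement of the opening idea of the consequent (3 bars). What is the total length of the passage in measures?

11 measures

Basic contrasting period: 4 + 4 = 8 bars.
8 (basic form) + 3 (extra statement) = 11.
The elision shares a bar with the next section but does not change this unit's count.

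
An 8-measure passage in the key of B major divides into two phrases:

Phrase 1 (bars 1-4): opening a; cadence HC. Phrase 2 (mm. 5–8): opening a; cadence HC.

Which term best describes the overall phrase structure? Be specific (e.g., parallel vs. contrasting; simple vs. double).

Both phrases have the same opening (a) and the same cadence (half cadence): the second is a restatement, not a consequent, so this is a repeated phrase rather than a period.

repeated phrase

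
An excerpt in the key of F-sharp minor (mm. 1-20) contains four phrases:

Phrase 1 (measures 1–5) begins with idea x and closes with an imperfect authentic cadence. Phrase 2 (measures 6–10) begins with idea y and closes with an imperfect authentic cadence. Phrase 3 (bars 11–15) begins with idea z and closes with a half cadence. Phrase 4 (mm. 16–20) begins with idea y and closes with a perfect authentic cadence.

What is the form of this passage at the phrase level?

Four phrases in two halves: the first half (mm. 1-10) ends with an imperfect authentic cadence, the second (measures 11-20) with a perfect authentic cadence — a large antecedent–consequent pair, i.e. a double period.
Phrase 3 begins with different material from phrase 1, making it contrasting.

contrasting double period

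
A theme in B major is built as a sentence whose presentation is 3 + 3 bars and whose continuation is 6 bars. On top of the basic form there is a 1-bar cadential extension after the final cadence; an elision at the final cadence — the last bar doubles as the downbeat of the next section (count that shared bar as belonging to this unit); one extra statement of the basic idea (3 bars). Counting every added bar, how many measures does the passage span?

Basic sentence: 3 + 3 + 6 = 12 bars.
12 (basic form) + 1 (cadential extension) + 3 (extra statement) = 16.
The elision shares a bar with the next section but does not change this unit's count.

16 measures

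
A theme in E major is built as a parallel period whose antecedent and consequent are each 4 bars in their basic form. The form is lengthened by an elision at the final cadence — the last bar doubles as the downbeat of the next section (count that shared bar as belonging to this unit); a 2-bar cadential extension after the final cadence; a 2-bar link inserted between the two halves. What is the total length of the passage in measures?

Basic parallel period: 4 + 4 = 8 bars.
8 (basic form) + 2 (cadential extension) + 2 (link) = 12.
The elision shares a bar with the next section but does not change this unit's count.

12 measures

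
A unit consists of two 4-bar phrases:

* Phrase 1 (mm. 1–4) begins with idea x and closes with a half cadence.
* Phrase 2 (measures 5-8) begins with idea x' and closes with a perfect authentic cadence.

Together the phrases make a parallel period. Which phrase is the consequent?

phrase 2

The phrase ending with the weaker cadence (half cadence) is the antecedent; the one ending more conclusively (perfect authentic cadence) is the consequent. The consequent is phrase 2.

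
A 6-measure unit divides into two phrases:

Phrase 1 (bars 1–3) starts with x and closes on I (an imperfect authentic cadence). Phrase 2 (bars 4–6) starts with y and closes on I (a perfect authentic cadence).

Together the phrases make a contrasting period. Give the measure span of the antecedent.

measures 1–3

The phrase ending with the weaker cadence (imperfect authentic cadence) is the antecedent; the one ending more conclusively (perfect authentic cadence) is the consequent. The antecedent is measures 1–3.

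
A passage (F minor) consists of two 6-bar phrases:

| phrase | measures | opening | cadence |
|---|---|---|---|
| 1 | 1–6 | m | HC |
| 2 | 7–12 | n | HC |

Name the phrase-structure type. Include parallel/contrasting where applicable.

The second phrase closes with a half cadence, which is not stronger than the first phrase's half cadence; without a weak→strong cadential pair there is no antecedent–consequent relationship, so this is a phrase group rather than a period.

phrase group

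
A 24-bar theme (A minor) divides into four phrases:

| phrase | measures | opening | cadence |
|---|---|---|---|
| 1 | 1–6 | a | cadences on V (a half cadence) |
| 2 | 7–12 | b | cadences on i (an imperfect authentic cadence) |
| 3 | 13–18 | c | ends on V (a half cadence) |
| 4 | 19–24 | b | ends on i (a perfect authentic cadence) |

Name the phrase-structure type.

Four phrases in two halves: the first half (mm. 1–12) ends with an imperfect authentic cadence, the second (measures 13–24) with a perfect authentic cadence — a large antecedent–consequent pair, i.e. a double period.
Phrase 3 begins with different material from phrase 1, making it contrasting.

contrasting double period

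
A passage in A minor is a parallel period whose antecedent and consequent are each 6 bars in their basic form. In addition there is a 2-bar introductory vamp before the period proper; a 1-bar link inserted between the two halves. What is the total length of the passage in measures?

15 measures

Basic parallel period: 6 + 6 = 12 bars.
12 (basic form) + 2 (introduction) + 1 (link) = 15.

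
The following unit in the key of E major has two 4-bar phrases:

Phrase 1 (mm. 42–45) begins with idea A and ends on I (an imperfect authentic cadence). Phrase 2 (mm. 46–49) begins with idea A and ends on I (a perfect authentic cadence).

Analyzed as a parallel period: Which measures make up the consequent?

The antecedent is the phrase ending with the weaker cadence (imperfect authentic cadence, phrase 1) and the consequent the one ending more conclusively (perfect authentic cadence, phrase 2); the consequent is measures 46–49.

measures 46–49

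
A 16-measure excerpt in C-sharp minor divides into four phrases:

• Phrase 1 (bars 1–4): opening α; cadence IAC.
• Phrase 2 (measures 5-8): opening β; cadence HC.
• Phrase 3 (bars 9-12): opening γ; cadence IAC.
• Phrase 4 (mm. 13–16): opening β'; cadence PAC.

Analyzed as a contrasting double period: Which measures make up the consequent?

In a double period the four phrases pair into a large antecedent (phrases 1–2, ending half cadence) and a large consequent (phrases 3–4, ending perfect authentic cadence). The consequent spans mm. 9–16.

measures 9–16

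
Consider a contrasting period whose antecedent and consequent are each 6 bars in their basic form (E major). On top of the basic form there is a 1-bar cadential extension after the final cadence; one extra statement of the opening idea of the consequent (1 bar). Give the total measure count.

14 measures

Basic contrasting period: 6 + 6 = 12 bars.
12 (basic form) + 1 (cadential extension) + 1 (extra statement) = 14.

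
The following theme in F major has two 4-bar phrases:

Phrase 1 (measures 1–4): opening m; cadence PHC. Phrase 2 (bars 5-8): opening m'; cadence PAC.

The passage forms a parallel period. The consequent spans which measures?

measures 5–8

The antecedent is the phrase ending with the weaker cadence (Phrygian half cadence, phrase 1) and the consequent the one ending more conclusively (perfect authentic cadence, phrase 2); the consequent is mm. 5–8.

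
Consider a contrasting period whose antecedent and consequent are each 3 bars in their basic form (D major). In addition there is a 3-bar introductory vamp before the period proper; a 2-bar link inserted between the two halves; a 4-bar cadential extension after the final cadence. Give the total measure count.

15 measures

Basic contrasting period: 3 + 3 = 6 bars.
6 (basic form) + 3 (introduction) + 2 (link) + 4 (cadential extension) = 15.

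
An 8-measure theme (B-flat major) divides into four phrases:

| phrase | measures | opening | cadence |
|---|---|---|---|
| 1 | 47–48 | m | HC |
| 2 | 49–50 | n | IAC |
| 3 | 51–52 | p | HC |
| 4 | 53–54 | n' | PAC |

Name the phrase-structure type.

contrasting double period

Four phrases in two halves: the first half (measures 47–50) ends with an imperfect authentic cadence, the second (mm. 51–54) with a perfect authentic cadence — a large antecedent–consequent pair, i.e. a double period.
Phrase 3 begins with different material from phrase 1, making it contrasting.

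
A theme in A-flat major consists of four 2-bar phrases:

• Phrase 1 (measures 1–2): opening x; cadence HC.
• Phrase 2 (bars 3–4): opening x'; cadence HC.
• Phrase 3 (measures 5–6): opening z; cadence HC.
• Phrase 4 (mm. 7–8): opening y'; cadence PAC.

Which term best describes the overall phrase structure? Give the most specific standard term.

Four phrases in two halves: the first half (bars 1-4) ends with a half cadence, the second (mm. 5–8) with a perfect authentic cadence — a large antecedent–consequent pair, i.e. a double period.
Phrase 3 begins with different material from phrase 1, making it contrasting.

contrasting double period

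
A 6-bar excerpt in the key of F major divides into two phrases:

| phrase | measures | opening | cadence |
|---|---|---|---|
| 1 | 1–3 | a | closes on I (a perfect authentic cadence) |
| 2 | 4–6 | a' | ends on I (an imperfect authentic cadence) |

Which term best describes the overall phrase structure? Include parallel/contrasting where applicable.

phrase group

The second phrase closes with an imperfect authentic cadence, which is not stronger than the first phrase's perfect authentic cadence; without a weak→strong cadential pair there is no antecedent–consequent relationship, so this is a phrase group rather than a period.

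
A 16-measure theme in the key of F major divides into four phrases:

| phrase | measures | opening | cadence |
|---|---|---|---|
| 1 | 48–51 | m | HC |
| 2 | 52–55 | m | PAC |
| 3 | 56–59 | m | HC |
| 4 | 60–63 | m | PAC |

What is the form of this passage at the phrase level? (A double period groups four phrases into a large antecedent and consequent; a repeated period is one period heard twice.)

repeated period

The cadence pattern HC–PAC–HC–PAC is weak–strong twice, and phrases 3–4 restate phrases 1–2: a period heard twice, not a double period (which would end weakly at phrase 2).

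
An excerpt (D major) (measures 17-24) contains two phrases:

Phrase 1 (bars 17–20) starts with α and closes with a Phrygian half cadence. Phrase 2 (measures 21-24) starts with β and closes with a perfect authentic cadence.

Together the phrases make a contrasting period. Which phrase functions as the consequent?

The phrase ending with the weaker cadence (Phrygian half cadence) is the antecedent; the one ending more conclusively (perfect authentic cadence) is the consequent. The consequent is phrase 2.

phrase 2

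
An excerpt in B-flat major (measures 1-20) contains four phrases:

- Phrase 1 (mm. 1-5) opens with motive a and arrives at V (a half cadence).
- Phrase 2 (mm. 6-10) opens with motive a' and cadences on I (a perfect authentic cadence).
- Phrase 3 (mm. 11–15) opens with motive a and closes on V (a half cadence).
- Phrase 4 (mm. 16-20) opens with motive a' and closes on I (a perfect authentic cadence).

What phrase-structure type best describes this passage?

The cadence pattern HC–PAC–HC–PAC is weak–strong twice, and phrases 3–4 restate phrases 1–2: a period heard twice, not a double period (which would end weakly at phrase 2).

repeated period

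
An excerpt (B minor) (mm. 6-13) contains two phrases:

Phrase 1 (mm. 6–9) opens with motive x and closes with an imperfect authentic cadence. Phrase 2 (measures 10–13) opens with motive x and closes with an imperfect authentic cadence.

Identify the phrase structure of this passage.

repeated phrase

Both phrases have the same opening (x) and the same cadence (imperfect authentic cadence): the second is a restatement, not a consequent, so this is a repeated phrase rather than a period.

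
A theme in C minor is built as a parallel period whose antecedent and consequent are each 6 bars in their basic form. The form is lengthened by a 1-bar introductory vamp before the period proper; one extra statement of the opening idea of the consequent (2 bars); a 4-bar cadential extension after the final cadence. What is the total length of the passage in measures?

Basic parallel period: 6 + 6 = 12 bars.
12 (basic form) + 1 (introduction) + 2 (extra statement) + 4 (cadential extension) = 19.

19 measures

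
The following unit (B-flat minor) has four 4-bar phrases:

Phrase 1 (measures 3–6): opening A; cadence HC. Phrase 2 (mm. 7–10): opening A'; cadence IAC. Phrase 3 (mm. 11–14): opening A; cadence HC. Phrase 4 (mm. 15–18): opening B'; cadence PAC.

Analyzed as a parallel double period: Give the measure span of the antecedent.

measures 3–10

In a double period the four phrases pair into a large antecedent (phrases 1–2, ending imperfect authentic cadence) and a large consequent (phrases 3–4, ending perfect authentic cadence). The antecedent spans measures 3–10.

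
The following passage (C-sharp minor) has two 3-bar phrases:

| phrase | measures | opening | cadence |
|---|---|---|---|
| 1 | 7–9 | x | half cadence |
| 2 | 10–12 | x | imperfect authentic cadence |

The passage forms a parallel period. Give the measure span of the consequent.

measures 10–12

The antecedent is the phrase ending with the weaker cadence (half cadence, phrase 1) and the consequent the one ending more conclusively (imperfect authentic cadence, phrase 2); the consequent is measures 10-12.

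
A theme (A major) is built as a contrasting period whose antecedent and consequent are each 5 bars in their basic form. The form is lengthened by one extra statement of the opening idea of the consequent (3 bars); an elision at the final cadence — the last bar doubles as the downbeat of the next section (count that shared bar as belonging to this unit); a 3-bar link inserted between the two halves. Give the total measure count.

16 measures

Basic contrasting period: 5 + 5 = 10 bars.
10 (basic form) + 3 (extra statement) + 3 (link) = 16.
The elision shares a bar with the next section but does not change this unit's count.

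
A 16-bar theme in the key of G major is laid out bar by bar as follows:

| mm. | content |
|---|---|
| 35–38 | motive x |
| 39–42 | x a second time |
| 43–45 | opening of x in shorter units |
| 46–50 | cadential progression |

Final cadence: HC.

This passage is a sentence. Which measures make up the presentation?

The presentation of a sentence is the basic idea (mm. 35–38) plus its repetition (mm. 39-42); the presentation is therefore measures 35–42.

measures 35–42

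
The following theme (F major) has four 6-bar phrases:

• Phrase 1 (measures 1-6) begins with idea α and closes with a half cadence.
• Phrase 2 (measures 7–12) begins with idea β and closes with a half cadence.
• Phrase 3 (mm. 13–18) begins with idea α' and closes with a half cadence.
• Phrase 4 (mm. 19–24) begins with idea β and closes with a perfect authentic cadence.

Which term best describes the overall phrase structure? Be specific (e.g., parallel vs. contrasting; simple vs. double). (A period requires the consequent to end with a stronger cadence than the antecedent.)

parallel double period

Four phrases in two halves: the first half (measures 1–12) ends with a half cadence, the second (mm. 13–24) with a perfect authentic cadence — a large antecedent–consequent pair, i.e. a double period.
Phrase 3 begins with the same material as phrase 1, making it parallel.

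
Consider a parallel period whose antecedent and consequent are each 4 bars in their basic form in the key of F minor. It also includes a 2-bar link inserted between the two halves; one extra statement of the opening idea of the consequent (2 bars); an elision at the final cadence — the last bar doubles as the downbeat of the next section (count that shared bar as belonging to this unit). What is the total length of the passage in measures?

12 measures

Basic parallel period: 4 + 4 = 8 bars.
8 (basic form) + 2 (link) + 2 (extra statement) = 12.
The elision shares a bar with the next section but does not change this unit's count.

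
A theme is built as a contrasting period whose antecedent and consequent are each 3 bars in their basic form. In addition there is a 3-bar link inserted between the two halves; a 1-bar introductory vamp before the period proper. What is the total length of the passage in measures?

10 measures

Basic contrasting period: 3 + 3 = 6 bars.
6 (basic form) + 3 (link) + 1 (introduction) = 10.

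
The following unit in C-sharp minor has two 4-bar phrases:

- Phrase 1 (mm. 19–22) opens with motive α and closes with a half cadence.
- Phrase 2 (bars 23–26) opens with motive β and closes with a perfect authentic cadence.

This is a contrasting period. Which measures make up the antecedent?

The phrase ending with the weaker cadence (half cadence) is the antecedent; the one ending more conclusively (perfect authentic cadence) is the consequent. The antecedent is measures 19–22.

measures 19–22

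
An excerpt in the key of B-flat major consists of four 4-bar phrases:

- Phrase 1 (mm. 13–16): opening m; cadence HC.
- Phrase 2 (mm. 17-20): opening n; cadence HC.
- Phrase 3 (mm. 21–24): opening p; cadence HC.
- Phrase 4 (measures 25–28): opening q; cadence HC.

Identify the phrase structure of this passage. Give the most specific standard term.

phrase group

Phrase 4 ends with a half cadence, no stronger than phrase 2's half cadence, so the four phrases do not form a double period; nor do phrases 3–4 duplicate 1–2, so it is not a repeated period. With no phrase reaching a conclusive cadence, the passage is a phrase group.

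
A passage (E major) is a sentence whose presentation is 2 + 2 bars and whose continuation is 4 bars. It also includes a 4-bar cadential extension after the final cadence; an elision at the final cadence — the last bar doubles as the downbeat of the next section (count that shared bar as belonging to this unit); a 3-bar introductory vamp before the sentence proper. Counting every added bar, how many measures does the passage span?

Basic sentence: 2 + 2 + 4 = 8 bars.
8 (basic form) + 4 (cadential extension) + 3 (introduction) = 15.
The elision shares a bar with the next section but does not change this unit's count.

15 measures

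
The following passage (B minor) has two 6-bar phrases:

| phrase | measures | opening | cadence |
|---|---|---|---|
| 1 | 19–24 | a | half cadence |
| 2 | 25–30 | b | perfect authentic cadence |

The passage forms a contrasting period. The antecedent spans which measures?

The antecedent is the phrase ending with the weaker cadence (half cadence, phrase 1) and the consequent the one ending more conclusively (perfect authentic cadence, phrase 2); the antecedent is measures 19–24.

measures 19–24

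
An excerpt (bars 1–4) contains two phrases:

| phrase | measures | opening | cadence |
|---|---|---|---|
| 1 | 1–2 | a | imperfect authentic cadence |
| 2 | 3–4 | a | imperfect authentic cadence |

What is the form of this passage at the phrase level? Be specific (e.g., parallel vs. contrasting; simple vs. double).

Both phrases have the same opening (a) and the same cadence (imperfect authentic cadence): the second is a restatement, not a consequent, so this is a repeated phrase rather than a period.

repeated phrase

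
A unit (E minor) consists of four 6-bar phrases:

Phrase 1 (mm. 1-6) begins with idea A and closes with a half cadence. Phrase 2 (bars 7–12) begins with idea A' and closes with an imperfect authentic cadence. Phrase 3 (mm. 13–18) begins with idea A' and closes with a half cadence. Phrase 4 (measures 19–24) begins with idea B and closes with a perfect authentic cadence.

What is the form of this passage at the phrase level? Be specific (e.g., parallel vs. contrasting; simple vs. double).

parallel double period

Four phrases in two halves: the first half (bars 1–12) ends with an imperfect authentic cadence, the second (mm. 13–24) with a perfect authentic cadence — a large antecedent–consequent pair, i.e. a double period.
Phrase 3 begins with the same material as phrase 1, making it parallel.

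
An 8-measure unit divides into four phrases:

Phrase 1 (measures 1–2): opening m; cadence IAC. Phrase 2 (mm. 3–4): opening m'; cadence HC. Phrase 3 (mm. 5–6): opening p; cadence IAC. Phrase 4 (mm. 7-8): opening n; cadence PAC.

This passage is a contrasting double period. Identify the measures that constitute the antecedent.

measures 1–4

In a double period the four phrases pair into a large antecedent (phrases 1–2, ending half cadence) and a large consequent (phrases 3–4, ending perfect authentic cadence). The antecedent spans mm. 1-4.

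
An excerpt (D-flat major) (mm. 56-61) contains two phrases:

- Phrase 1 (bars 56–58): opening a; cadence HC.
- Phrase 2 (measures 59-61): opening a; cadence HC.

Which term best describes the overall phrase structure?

repeated phrase

Both phrases have the same opening (a) and the same cadence (half cadence): the second is a restatement, not a consequent, so this is a repeated phrase rather than a period.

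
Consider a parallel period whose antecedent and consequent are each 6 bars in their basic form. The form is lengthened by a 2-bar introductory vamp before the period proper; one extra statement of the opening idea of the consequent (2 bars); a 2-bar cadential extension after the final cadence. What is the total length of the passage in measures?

Basic parallel period: 6 + 6 = 12 bars.
12 (basic form) + 2 (introduction) + 2 (extra statement) + 2 (cadential extension) = 18.

18 measures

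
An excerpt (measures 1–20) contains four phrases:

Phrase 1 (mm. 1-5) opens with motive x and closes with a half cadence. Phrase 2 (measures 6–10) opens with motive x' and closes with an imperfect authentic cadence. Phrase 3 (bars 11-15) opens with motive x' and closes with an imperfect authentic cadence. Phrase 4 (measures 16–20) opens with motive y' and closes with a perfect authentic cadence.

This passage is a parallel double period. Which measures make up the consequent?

measures 11–20

In a double period the four phrases pair into a large antecedent (phrases 1–2, ending imperfect authentic cadence) and a large consequent (phrases 3–4, ending perfect authentic cadence). The consequent spans mm. 11–20.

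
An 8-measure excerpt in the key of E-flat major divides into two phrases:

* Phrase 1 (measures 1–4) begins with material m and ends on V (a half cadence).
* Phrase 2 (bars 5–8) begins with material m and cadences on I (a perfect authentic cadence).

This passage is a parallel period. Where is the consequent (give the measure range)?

measures 5–8

The antecedent is the phrase ending with the weaker cadence (half cadence, phrase 1) and the consequent the one ending more conclusively (perfect authentic cadence, phrase 2); the consequent is mm. 5–8.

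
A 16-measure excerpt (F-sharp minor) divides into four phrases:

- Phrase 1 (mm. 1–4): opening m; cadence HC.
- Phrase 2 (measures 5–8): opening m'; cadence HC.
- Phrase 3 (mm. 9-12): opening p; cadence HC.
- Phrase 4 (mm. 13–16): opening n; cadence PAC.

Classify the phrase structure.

contrasting double period

Four phrases in two halves: the first half (bars 1-8) ends with a half cadence, the second (bars 9-16) with a perfect authentic cadence — a large antecedent–consequent pair, i.e. a double period.
Phrase 3 begins with different material from phrase 1, making it contrasting.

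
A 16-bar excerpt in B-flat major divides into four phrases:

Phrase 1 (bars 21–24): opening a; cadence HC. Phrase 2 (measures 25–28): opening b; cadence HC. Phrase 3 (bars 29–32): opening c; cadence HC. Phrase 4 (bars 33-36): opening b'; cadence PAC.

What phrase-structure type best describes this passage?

Four phrases in two halves: the first half (measures 21–28) ends with a half cadence, the second (measures 29-36) with a perfect authentic cadence — a large antecedent–consequent pair, i.e. a double period.
Phrase 3 begins with different material from phrase 1, making it contrasting.

contrasting double period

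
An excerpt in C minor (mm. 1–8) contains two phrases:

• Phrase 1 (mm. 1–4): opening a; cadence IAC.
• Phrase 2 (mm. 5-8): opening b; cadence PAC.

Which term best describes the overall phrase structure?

Phrase 1 ends with an imperfect authentic cadence (weaker) and phrase 2 with a perfect authentic cadence (stronger): antecedent + consequent = a period.
The two phrases open with different material (a / b), so the period is contrasting.

contrasting period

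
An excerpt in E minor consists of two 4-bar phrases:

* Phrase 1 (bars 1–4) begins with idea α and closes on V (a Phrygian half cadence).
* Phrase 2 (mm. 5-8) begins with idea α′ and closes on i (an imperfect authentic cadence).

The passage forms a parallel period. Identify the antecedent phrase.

The phrase ending with the weaker cadence (Phrygian half cadence) is the antecedent; the one ending more conclusively (imperfect authentic cadence) is the consequent. The antecedent is phrase 1.

phrase 1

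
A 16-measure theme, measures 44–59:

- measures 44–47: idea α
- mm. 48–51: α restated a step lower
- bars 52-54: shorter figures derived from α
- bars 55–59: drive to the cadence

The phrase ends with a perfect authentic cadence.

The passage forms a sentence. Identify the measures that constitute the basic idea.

The presentation of a sentence is the basic idea (measures 44–47) plus its repetition (mm. 48–51); the basic idea is therefore mm. 44-47.

measures 44–47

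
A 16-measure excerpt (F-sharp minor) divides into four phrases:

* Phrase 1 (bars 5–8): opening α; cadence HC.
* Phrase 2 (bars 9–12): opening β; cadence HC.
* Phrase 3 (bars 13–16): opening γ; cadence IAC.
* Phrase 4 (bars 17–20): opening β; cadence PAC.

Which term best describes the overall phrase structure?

contrasting double period

Four phrases in two halves: the first half (bars 5-12) ends with a half cadence, the second (mm. 13–20) with a perfect authentic cadence — a large antecedent–consequent pair, i.e. a double period.
Phrase 3 begins with different material from phrase 1, making it contrasting.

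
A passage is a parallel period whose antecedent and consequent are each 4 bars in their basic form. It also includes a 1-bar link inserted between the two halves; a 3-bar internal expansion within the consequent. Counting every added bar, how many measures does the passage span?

Basic parallel period: 4 + 4 = 8 bars.
8 (basic form) + 1 (link) + 3 (internal expansion) = 12.

12 measures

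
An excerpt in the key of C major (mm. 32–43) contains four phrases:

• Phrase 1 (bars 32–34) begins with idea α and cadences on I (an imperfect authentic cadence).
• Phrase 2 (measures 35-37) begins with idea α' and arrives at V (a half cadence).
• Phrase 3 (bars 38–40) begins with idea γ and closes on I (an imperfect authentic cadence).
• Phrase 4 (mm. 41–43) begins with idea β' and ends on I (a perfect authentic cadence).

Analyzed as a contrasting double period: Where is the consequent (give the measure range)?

measures 38–43

In a double period the four phrases pair into a large antecedent (phrases 1–2, ending half cadence) and a large consequent (phrases 3–4, ending perfect authentic cadence). The consequent spans measures 38–43.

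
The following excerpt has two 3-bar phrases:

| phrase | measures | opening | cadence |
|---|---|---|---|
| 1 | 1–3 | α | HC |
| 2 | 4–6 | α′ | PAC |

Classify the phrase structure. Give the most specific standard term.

Phrase 1 ends with a half cadence (weaker) and phrase 2 with a perfect authentic cadence (stronger): antecedent + consequent = a period.
The two phrases open with the same material (α / α′), so the period is parallel.

parallel period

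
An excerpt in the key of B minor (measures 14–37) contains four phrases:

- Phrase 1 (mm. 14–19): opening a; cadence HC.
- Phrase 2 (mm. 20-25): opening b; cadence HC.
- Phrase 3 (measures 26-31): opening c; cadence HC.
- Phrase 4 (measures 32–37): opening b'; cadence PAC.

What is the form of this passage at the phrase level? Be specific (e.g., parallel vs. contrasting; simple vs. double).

contrasting double period

Four phrases in two halves: the first half (measures 14-25) ends with a half cadence, the second (measures 26–37) with a perfect authentic cadence — a large antecedent–consequent pair, i.e. a double period.
Phrase 3 begins with different material from phrase 1, making it contrasting.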